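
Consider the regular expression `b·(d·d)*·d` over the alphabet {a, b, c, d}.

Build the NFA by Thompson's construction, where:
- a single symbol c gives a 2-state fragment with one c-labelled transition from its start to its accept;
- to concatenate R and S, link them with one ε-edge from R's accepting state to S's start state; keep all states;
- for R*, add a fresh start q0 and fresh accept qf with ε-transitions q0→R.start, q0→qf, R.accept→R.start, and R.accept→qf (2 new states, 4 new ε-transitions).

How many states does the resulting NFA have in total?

10

Recursing over subexpressions:
Each of the 4 symbol leaves contributes a 2-state fragment.
  d·d — 4 states
  (d·d)* — 6 states
  b·(d·d)*·d — 10 states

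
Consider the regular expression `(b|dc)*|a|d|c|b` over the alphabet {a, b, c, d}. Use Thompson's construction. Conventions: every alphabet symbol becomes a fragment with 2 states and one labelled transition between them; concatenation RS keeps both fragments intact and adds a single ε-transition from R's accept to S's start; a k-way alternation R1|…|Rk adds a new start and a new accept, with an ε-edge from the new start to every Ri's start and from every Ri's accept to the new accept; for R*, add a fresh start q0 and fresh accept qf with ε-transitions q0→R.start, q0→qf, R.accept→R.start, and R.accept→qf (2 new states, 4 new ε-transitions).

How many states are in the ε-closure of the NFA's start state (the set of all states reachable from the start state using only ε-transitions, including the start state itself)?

11

Let C(F) = |ε-closure(F.start)| within fragment F, and note whether F accepts ε. Symbol fragments have C = 1 and do not accept ε. Then:
  dc → same as the first factor's closure: |ε-closure| = 1
  b|dc → new start ε-reaches every alternative's start; none of them accept ε, so the new accept is not reached: |ε-closure| = 1 + 1 + 1 = 3
  (b|dc)* → |ε-closure| = 1 (new start) + 3 (body) + 1 (new accept) = 5
  (b|dc)*|a|d|c|b → |ε-closure| = 1 (new start) + (5 + 1 + 1 + 1 + 1) + 1 (new accept, since some branch ε-reaches its own accept) = 11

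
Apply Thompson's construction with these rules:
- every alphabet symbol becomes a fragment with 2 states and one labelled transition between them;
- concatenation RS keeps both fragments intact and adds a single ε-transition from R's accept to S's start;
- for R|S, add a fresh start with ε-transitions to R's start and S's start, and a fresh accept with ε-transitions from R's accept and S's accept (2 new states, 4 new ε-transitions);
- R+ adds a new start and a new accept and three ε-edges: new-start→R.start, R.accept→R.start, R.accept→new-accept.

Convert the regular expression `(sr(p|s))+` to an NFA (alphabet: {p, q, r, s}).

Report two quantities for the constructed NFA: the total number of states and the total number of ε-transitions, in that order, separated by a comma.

12, 9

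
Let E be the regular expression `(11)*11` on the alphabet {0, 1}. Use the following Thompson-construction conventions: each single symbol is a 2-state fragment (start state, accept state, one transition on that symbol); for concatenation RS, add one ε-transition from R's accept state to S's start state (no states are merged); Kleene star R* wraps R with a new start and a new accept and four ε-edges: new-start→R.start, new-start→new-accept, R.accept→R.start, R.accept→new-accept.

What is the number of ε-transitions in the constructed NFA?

Recursing over subexpressions:
Each of the 4 symbol leaves contributes 0 ε-transitions.
  11 = 1 ε-transition
  (11)* = 5 ε-transitions
  (11)*11 = 7 ε-transitions

7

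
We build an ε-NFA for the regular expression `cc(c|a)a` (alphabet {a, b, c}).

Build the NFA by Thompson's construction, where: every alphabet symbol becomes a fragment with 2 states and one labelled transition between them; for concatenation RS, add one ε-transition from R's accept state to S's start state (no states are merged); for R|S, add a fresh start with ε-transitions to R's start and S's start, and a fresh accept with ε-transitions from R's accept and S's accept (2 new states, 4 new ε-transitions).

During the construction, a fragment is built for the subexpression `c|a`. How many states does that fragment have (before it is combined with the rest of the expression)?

Fragment for `c|a`:
Each of the 2 symbol leaves contributes a 2-state fragment.
  c|a : 6 states

6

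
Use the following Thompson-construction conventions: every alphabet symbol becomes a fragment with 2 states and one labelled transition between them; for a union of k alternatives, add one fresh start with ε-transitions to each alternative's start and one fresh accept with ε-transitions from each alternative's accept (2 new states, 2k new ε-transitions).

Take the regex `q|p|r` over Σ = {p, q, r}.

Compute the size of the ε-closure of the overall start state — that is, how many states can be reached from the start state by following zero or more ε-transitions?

Work bottom-up. For each fragment F, track |ε-closure(F.start)| and whether F's accept lies in that closure (i.e. whether F accepts ε). A single-symbol fragment has closure size 1 and does not accept ε.
  q|p|r — new start ε-reaches every alternative's start; none of them accept ε, so the new accept is not reached: C = 1 + 1 + 1 + 1 = 4

4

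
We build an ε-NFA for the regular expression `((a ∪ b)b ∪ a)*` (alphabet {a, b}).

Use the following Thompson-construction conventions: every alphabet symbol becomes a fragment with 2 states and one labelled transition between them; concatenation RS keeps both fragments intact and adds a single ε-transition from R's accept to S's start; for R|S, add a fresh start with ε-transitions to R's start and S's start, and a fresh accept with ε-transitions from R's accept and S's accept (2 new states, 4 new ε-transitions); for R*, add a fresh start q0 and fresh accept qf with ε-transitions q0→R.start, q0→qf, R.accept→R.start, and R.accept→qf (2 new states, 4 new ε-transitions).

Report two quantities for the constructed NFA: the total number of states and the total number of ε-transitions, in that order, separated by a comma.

By structural recursion:
Each of the 4 symbol leaves contributes 2 states and 0 ε-transitions.
  a ∪ b — 6 states, 4 ε-transitions
  (a ∪ b)b — 8 states, 5 ε-transitions
  (a ∪ b)b ∪ a — 12 states, 9 ε-transitions
  ((a ∪ b)b ∪ a)* — 14 states, 13 ε-transitions

14, 13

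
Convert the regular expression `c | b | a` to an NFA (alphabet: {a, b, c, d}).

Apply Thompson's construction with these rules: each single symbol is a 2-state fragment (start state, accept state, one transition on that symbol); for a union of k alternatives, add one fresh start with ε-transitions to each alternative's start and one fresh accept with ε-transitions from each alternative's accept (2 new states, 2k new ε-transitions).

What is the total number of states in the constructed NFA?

8

By structural recursion:
Each of the 3 symbol leaves contributes a 2-state fragment.
  c | b | a → 8 states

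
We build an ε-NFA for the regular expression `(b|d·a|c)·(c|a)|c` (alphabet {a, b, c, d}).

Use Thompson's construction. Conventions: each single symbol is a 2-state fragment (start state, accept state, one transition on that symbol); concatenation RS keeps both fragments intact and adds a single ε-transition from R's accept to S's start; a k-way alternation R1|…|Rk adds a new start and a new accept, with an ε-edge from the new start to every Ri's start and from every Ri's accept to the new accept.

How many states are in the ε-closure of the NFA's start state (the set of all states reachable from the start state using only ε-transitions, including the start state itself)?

6

Let C(F) = |ε-closure(F.start)| within fragment F, and note whether F accepts ε. Symbol fragments have C = 1 and do not accept ε. Then:
  d·a : C equals the left operand's closure size = 1 (its accept is not ε-reachable, so the closure stops there)
  b|d·a|c : C = 1 + 1 + 1 + 1 = 4 (the new accept is not ε-reachable since no branch accepts ε)
  c|a : new start ε-reaches every alternative's start; none of them accept ε, so the new accept is not reached: C = 1 + 1 + 1 = 3
  (b|d·a|c)·(c|a) : C equals the left operand's closure size = 4 (its accept is not ε-reachable, so the closure stops there)
  (b|d·a|c)·(c|a)|c : C = 1 + 4 + 1 = 6 (the new accept is not ε-reachable since no branch accepts ε)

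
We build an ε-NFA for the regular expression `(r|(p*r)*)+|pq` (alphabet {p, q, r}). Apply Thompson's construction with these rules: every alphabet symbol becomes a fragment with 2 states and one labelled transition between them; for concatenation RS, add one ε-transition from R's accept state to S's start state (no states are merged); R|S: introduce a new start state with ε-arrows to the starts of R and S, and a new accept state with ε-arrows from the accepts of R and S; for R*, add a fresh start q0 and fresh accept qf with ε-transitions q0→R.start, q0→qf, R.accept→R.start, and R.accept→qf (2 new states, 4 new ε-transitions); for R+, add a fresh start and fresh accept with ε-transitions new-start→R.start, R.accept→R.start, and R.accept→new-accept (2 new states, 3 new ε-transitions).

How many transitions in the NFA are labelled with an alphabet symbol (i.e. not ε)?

Per subexpression:
Each of the 5 symbol leaves contributes exactly 1 symbol transition.
  p* : 1 symbol transition
  p*r : 2 symbol transitions
  (p*r)* : 2 symbol transitions
  r|(p*r)* : 3 symbol transitions
  (r|(p*r)*)+ : 3 symbol transitions
  pq : 2 symbol transitions
  (r|(p*r)*)+|pq : 5 symbol transitions

5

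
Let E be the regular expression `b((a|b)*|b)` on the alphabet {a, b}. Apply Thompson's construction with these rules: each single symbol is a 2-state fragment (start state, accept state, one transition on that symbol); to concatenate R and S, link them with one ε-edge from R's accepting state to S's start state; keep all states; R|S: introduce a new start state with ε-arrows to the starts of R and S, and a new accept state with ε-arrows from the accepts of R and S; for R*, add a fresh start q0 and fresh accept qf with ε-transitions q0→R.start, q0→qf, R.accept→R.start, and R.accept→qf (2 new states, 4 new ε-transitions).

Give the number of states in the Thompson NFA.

Bottom-up over the parse tree:
Each of the 4 symbol leaves contributes a 2-state fragment.
  a|b → 6 states
  (a|b)* → 8 states
  (a|b)*|b → 12 states
  b((a|b)*|b) → 14 states

14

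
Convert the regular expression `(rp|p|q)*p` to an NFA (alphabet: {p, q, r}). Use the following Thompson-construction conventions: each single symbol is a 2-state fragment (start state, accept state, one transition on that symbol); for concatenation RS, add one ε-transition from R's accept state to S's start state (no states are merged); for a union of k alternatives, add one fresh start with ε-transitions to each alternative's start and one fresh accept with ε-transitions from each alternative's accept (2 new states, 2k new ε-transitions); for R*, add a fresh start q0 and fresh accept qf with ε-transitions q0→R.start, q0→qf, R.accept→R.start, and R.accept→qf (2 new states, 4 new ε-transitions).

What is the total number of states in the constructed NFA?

14

Recursing over subexpressions:
Each of the 5 symbol leaves contributes a 2-state fragment.
  rp = 4 states
  rp|p|q = 10 states
  (rp|p|q)* = 12 states
  (rp|p|q)*p = 14 states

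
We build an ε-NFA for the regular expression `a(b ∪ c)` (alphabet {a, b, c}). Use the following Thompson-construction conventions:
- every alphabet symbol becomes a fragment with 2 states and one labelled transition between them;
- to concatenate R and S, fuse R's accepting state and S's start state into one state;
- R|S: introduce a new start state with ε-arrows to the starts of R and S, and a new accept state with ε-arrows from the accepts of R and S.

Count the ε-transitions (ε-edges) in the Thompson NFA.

Bottom-up over the parse tree:
Each of the 3 symbol leaves contributes 0 ε-transitions.
  b ∪ c — 4 ε-transitions
  a(b ∪ c) — 4 ε-transitions

4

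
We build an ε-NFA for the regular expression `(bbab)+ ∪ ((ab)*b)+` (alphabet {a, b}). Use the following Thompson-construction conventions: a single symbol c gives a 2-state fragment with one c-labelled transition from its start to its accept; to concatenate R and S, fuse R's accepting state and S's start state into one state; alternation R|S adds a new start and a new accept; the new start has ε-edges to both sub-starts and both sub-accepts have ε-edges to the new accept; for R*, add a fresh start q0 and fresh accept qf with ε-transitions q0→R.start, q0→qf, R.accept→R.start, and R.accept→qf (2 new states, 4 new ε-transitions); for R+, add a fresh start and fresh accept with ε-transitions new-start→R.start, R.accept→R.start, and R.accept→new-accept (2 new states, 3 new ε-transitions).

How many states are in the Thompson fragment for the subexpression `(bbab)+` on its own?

7

Fragment for `(bbab)+`:
Each of the 4 symbol leaves contributes a 2-state fragment.
  bbab — 5 states
  (bbab)+ — 7 states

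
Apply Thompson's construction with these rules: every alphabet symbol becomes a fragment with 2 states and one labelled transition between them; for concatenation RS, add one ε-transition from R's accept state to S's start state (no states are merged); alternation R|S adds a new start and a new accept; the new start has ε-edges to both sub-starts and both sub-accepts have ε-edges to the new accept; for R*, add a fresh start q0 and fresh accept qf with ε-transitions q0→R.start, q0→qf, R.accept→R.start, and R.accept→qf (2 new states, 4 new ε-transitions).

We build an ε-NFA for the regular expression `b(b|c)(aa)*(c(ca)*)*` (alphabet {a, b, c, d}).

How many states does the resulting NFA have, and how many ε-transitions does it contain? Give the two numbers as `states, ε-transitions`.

24, 22

By structural recursion:
Each of the 8 symbol leaves contributes 2 states and 0 ε-transitions.
  b|c → 6 states, 4 ε-transitions
  aa → 4 states, 1 ε-transition
  (aa)* → 6 states, 5 ε-transitions
  ca → 4 states, 1 ε-transition
  (ca)* → 6 states, 5 ε-transitions
  c(ca)* → 8 states, 6 ε-transitions
  (c(ca)*)* → 10 states, 10 ε-transitions
  b(b|c)(aa)*(c(ca)*)* → 24 states, 22 ε-transitions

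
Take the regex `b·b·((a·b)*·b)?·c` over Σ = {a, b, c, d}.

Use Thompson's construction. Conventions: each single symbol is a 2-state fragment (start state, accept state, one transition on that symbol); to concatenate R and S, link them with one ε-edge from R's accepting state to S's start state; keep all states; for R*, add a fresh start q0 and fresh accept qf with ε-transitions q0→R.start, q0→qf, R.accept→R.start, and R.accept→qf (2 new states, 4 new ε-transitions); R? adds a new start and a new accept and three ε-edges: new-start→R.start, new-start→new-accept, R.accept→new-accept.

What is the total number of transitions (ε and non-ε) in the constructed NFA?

Recursing over subexpressions:
Each of the 6 symbol leaves contributes 1 transition (1 symbol, 0 ε).
  a·b : 3 transitions (2 symbol, 1 ε)
  (a·b)* : 7 transitions (2 symbol, 5 ε)
  (a·b)*·b : 9 transitions (3 symbol, 6 ε)
  ((a·b)*·b)? : 12 transitions (3 symbol, 9 ε)
  b·b·((a·b)*·b)?·c : 18 transitions (6 symbol, 12 ε)

18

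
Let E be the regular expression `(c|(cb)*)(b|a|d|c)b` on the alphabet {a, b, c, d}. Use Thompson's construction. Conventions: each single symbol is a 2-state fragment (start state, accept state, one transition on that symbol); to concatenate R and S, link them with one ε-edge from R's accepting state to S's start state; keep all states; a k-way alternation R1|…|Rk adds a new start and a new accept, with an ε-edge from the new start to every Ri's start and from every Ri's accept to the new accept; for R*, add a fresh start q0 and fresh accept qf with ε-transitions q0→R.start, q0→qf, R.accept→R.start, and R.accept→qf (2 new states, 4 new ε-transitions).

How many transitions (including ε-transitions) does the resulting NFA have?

27

Bottom-up over the parse tree:
Each of the 8 symbol leaves contributes 1 transition (1 symbol, 0 ε).
  cb = 3 transitions (2 symbol, 1 ε)
  (cb)* = 7 transitions (2 symbol, 5 ε)
  c|(cb)* = 12 transitions (3 symbol, 9 ε)
  b|a|d|c = 12 transitions (4 symbol, 8 ε)
  (c|(cb)*)(b|a|d|c)b = 27 transitions (8 symbol, 19 ε)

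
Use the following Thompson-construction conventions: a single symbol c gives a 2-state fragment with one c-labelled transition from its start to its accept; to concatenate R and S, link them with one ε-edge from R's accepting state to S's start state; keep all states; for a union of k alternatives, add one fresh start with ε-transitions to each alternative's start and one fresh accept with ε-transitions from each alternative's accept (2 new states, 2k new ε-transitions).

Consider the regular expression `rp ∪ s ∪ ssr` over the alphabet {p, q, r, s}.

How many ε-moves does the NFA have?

9

Recursing over subexpressions:
Each of the 6 symbol leaves contributes 0 ε-transitions.
  rp : 1 ε-transition
  ssr : 2 ε-transitions
  rp ∪ s ∪ ssr : 9 ε-transitions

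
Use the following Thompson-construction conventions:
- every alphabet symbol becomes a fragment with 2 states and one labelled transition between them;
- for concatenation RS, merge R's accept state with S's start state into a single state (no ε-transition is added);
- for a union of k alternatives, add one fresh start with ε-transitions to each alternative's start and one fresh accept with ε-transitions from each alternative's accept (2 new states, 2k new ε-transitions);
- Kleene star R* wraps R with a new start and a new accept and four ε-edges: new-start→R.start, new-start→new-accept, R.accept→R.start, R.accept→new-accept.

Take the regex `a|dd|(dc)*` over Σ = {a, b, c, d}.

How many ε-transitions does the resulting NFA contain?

10

By structural recursion:
Each of the 5 symbol leaves contributes 0 ε-transitions.
  dd : 0 ε-transitions
  dc : 0 ε-transitions
  (dc)* : 4 ε-transitions
  a|dd|(dc)* : 10 ε-transitions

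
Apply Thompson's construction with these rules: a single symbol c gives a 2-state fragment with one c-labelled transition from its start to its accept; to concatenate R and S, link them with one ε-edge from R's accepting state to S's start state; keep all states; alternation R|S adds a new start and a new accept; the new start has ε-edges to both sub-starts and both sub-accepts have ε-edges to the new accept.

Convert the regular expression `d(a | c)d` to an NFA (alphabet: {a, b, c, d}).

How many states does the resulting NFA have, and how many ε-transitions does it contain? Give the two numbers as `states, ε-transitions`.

10, 6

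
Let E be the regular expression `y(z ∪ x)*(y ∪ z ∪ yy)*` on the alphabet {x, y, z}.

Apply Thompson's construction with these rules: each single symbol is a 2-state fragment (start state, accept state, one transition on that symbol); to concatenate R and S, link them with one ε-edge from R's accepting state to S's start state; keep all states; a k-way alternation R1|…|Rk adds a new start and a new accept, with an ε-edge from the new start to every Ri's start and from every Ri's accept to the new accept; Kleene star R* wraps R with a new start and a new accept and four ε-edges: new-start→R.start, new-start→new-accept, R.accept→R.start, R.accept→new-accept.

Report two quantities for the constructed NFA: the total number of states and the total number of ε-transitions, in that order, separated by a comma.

Building bottom-up:
Each of the 7 symbol leaves contributes 2 states and 0 ε-transitions.
  z ∪ x — 6 states, 4 ε-transitions
  (z ∪ x)* — 8 states, 8 ε-transitions
  yy — 4 states, 1 ε-transition
  y ∪ z ∪ yy — 10 states, 7 ε-transitions
  (y ∪ z ∪ yy)* — 12 states, 11 ε-transitions
  y(z ∪ x)*(y ∪ z ∪ yy)* — 22 states, 21 ε-transitions

22, 21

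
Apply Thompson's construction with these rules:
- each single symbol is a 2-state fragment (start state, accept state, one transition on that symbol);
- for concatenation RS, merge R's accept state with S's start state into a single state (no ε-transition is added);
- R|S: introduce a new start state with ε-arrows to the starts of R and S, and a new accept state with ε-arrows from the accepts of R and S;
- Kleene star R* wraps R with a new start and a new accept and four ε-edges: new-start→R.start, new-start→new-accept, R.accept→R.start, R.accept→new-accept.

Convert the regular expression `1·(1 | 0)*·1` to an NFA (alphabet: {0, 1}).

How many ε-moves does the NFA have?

8

Bottom-up over the parse tree:
Each of the 4 symbol leaves contributes 0 ε-transitions.
  1 | 0 — 4 ε-transitions
  (1 | 0)* — 8 ε-transitions
  1·(1 | 0)*·1 — 8 ε-transitions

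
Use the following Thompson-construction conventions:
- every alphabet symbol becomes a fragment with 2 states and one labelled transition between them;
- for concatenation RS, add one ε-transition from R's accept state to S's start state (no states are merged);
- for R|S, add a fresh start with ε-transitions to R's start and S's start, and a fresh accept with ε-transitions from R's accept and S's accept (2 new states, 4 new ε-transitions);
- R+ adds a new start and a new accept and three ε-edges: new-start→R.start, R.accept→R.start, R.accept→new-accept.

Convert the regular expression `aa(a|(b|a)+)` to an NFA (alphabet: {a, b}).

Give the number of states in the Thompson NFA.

By structural recursion:
Each of the 5 symbol leaves contributes a 2-state fragment.
  b|a — 6 states
  (b|a)+ — 8 states
  a|(b|a)+ — 12 states
  aa(a|(b|a)+) — 16 states

16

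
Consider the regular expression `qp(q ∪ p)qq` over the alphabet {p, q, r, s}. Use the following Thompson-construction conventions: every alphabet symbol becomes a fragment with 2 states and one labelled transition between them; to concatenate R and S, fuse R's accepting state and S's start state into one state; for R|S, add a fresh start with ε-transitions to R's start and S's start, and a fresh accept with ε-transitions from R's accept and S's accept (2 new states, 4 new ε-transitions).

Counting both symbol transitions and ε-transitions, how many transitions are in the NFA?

10

Building bottom-up:
Each of the 6 symbol leaves contributes 1 transition (1 symbol, 0 ε).
  q ∪ p : 6 transitions (2 symbol, 4 ε)
  qp(q ∪ p)qq : 10 transitions (6 symbol, 4 ε)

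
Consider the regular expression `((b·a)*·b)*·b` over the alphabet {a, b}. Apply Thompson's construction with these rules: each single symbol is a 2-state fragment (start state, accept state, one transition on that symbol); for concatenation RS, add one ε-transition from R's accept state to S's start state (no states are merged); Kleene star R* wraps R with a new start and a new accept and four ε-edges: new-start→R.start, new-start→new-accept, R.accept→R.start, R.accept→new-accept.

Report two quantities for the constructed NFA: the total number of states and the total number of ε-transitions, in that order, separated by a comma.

Recursing over subexpressions:
Each of the 4 symbol leaves contributes 2 states and 0 ε-transitions.
  b·a → 4 states, 1 ε-transition
  (b·a)* → 6 states, 5 ε-transitions
  (b·a)*·b → 8 states, 6 ε-transitions
  ((b·a)*·b)* → 10 states, 10 ε-transitions
  ((b·a)*·b)*·b → 12 states, 11 ε-transitions

12, 11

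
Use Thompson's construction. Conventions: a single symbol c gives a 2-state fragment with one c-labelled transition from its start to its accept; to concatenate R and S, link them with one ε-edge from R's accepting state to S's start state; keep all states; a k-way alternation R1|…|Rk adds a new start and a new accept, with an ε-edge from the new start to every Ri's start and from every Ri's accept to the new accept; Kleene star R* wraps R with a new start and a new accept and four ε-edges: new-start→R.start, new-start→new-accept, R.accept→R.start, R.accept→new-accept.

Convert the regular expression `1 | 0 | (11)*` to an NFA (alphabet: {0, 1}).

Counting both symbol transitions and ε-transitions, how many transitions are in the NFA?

15

Per subexpression:
Each of the 4 symbol leaves contributes 1 transition (1 symbol, 0 ε).
  11 → 3 transitions (2 symbol, 1 ε)
  (11)* → 7 transitions (2 symbol, 5 ε)
  1 | 0 | (11)* → 15 transitions (4 symbol, 11 ε)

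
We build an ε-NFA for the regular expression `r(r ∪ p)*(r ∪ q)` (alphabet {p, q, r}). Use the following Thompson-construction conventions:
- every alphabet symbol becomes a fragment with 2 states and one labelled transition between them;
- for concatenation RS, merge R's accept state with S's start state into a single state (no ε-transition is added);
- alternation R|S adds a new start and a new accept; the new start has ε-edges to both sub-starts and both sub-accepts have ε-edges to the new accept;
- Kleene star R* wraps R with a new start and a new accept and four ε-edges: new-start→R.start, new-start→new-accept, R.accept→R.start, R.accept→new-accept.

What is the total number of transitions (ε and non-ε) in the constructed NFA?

17

Recursing over subexpressions:
Each of the 5 symbol leaves contributes 1 transition (1 symbol, 0 ε).
  r ∪ p = 6 transitions (2 symbol, 4 ε)
  (r ∪ p)* = 10 transitions (2 symbol, 8 ε)
  r ∪ q = 6 transitions (2 symbol, 4 ε)
  r(r ∪ p)*(r ∪ q) = 17 transitions (5 symbol, 12 ε)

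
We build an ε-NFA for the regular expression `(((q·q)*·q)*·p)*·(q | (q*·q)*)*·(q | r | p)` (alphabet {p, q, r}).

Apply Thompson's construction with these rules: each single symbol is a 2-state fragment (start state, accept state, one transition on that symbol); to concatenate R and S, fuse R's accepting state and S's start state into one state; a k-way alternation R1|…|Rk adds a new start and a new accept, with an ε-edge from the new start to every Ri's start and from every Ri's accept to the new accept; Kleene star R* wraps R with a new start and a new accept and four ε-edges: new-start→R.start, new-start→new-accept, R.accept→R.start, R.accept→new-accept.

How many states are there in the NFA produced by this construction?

Per subexpression:
Each of the 10 symbol leaves contributes a 2-state fragment.
  q·q → 3 states
  (q·q)* → 5 states
  (q·q)*·q → 6 states
  ((q·q)*·q)* → 8 states
  ((q·q)*·q)*·p → 9 states
  (((q·q)*·q)*·p)* → 11 states
  q* → 4 states
  q*·q → 5 states
  (q*·q)* → 7 states
  q | (q*·q)* → 11 states
  (q | (q*·q)*)* → 13 states
  q | r | p → 8 states
  (((q·q)*·q)*·p)*·(q | (q*·q)*)*·(q | r | p) → 30 states

30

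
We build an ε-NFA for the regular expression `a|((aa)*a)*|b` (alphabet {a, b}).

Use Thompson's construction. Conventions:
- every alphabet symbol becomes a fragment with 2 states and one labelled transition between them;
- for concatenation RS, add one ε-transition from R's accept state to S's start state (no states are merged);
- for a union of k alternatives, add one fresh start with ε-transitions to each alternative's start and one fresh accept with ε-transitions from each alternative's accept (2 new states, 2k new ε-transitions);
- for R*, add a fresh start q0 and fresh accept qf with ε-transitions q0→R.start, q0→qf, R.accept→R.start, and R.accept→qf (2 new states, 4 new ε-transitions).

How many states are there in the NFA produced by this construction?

Bottom-up over the parse tree:
Each of the 5 symbol leaves contributes a 2-state fragment.
  aa = 4 states
  (aa)* = 6 states
  (aa)*a = 8 states
  ((aa)*a)* = 10 states
  a|((aa)*a)*|b = 16 states

16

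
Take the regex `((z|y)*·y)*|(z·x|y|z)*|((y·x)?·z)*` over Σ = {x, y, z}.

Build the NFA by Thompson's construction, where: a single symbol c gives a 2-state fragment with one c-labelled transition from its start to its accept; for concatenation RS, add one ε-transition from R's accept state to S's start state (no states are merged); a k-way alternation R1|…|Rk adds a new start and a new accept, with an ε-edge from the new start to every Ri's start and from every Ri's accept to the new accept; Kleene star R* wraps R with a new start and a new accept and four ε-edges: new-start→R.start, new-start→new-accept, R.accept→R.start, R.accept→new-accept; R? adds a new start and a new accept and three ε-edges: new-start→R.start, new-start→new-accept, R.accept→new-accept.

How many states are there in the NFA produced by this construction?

36

By structural recursion:
Each of the 10 symbol leaves contributes a 2-state fragment.
  z|y — 6 states
  (z|y)* — 8 states
  (z|y)*·y — 10 states
  ((z|y)*·y)* — 12 states
  z·x — 4 states
  z·x|y|z — 10 states
  (z·x|y|z)* — 12 states
  y·x — 4 states
  (y·x)? — 6 states
  (y·x)?·z — 8 states
  ((y·x)?·z)* — 10 states
  ((z|y)*·y)*|(z·x|y|z)*|((y·x)?·z)* — 36 states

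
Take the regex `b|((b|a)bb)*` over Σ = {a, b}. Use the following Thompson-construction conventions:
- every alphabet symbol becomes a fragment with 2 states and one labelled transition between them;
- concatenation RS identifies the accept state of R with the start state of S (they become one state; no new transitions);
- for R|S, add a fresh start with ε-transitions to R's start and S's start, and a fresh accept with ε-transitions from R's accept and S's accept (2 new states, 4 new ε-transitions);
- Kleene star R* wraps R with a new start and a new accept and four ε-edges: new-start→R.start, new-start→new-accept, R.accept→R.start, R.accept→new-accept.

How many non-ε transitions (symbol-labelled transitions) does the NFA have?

5

By structural recursion:
Each of the 5 symbol leaves contributes exactly 1 symbol transition.
  b|a = 2 symbol transitions
  (b|a)bb = 4 symbol transitions
  ((b|a)bb)* = 4 symbol transitions
  b|((b|a)bb)* = 5 symbol transitions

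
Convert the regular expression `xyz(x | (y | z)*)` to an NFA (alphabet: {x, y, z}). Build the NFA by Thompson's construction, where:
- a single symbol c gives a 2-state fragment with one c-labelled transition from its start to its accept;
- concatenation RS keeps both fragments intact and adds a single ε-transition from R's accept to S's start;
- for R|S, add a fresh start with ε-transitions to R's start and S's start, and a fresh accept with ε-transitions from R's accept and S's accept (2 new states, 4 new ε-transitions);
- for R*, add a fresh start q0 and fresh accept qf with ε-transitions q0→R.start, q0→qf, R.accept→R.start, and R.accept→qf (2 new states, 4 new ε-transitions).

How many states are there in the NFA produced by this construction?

18

Recursing over subexpressions:
Each of the 6 symbol leaves contributes a 2-state fragment.
  y | z : 6 states
  (y | z)* : 8 states
  x | (y | z)* : 12 states
  xyz(x | (y | z)*) : 18 states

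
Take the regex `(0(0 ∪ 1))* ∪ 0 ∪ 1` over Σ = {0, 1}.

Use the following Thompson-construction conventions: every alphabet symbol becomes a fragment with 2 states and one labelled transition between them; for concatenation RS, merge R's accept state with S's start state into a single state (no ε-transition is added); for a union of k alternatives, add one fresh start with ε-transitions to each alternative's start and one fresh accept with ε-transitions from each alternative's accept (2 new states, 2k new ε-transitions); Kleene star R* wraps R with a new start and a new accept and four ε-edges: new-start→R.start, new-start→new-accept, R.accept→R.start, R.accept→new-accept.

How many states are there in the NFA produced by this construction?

15

By structural recursion:
Each of the 5 symbol leaves contributes a 2-state fragment.
  0 ∪ 1 — 6 states
  0(0 ∪ 1) — 7 states
  (0(0 ∪ 1))* — 9 states
  (0(0 ∪ 1))* ∪ 0 ∪ 1 — 15 states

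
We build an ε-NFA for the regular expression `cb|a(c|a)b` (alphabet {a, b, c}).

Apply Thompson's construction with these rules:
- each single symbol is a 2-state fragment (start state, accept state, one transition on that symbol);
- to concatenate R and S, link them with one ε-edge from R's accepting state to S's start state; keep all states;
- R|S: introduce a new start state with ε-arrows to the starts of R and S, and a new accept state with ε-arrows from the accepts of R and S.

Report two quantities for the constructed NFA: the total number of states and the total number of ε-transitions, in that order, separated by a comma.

Recursing over subexpressions:
Each of the 6 symbol leaves contributes 2 states and 0 ε-transitions.
  cb — 4 states, 1 ε-transition
  c|a — 6 states, 4 ε-transitions
  a(c|a)b — 10 states, 6 ε-transitions
  cb|a(c|a)b — 16 states, 11 ε-transitions

16, 11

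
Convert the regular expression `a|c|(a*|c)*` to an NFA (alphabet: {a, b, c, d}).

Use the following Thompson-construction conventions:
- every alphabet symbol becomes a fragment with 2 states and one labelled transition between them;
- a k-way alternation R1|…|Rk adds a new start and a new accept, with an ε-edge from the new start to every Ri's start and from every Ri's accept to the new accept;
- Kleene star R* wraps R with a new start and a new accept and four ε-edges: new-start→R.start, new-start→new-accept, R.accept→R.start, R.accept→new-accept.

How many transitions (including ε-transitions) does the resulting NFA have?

22

Recursing over subexpressions:
Each of the 4 symbol leaves contributes 1 transition (1 symbol, 0 ε).
  a* : 5 transitions (1 symbol, 4 ε)
  a*|c : 10 transitions (2 symbol, 8 ε)
  (a*|c)* : 14 transitions (2 symbol, 12 ε)
  a|c|(a*|c)* : 22 transitions (4 symbol, 18 ε)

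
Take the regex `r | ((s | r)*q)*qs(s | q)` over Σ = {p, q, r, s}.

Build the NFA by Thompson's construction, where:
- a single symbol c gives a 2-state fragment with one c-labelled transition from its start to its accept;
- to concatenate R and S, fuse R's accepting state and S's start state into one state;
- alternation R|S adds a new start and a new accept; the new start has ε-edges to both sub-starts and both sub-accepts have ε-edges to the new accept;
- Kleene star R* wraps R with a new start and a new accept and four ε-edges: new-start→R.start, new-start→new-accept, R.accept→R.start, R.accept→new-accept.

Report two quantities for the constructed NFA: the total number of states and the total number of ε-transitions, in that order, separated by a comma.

Bottom-up over the parse tree:
Each of the 8 symbol leaves contributes 2 states and 0 ε-transitions.
  s | r → 6 states, 4 ε-transitions
  (s | r)* → 8 states, 8 ε-transitions
  (s | r)*q → 9 states, 8 ε-transitions
  ((s | r)*q)* → 11 states, 12 ε-transitions
  s | q → 6 states, 4 ε-transitions
  ((s | r)*q)*qs(s | q) → 18 states, 16 ε-transitions
  r | ((s | r)*q)*qs(s | q) → 22 states, 20 ε-transitions

22, 20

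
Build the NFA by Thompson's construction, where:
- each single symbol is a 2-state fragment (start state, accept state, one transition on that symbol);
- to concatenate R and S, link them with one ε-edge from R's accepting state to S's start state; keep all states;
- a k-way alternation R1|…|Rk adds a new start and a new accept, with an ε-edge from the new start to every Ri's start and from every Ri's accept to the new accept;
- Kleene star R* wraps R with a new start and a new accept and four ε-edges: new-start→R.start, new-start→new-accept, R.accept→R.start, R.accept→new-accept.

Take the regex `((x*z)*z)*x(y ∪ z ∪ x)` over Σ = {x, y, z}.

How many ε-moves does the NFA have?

Per subexpression:
Each of the 7 symbol leaves contributes 0 ε-transitions.
  x* = 4 ε-transitions
  x*z = 5 ε-transitions
  (x*z)* = 9 ε-transitions
  (x*z)*z = 10 ε-transitions
  ((x*z)*z)* = 14 ε-transitions
  y ∪ z ∪ x = 6 ε-transitions
  ((x*z)*z)*x(y ∪ z ∪ x) = 22 ε-transitions

22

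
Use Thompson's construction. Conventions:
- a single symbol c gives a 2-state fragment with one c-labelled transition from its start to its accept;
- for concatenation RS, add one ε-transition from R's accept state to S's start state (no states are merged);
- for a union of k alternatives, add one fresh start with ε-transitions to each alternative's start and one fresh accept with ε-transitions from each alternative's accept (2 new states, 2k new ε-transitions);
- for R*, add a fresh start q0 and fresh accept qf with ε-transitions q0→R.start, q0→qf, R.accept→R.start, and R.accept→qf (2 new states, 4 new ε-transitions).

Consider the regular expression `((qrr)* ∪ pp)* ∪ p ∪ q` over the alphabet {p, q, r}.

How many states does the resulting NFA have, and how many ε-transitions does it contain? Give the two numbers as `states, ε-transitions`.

Building bottom-up:
Each of the 7 symbol leaves contributes 2 states and 0 ε-transitions.
  qrr — 6 states, 2 ε-transitions
  (qrr)* — 8 states, 6 ε-transitions
  pp — 4 states, 1 ε-transition
  (qrr)* ∪ pp — 14 states, 11 ε-transitions
  ((qrr)* ∪ pp)* — 16 states, 15 ε-transitions
  ((qrr)* ∪ pp)* ∪ p ∪ q — 22 states, 21 ε-transitions

22, 21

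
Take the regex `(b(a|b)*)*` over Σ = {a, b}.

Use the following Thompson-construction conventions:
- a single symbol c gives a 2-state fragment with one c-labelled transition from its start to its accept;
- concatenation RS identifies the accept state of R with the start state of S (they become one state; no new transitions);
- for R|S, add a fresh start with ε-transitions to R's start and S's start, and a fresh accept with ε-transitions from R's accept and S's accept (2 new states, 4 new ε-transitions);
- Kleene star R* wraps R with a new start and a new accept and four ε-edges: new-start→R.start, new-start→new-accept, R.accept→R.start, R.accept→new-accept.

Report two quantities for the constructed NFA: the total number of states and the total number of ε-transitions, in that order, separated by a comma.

Bottom-up over the parse tree:
Each of the 3 symbol leaves contributes 2 states and 0 ε-transitions.
  a|b : 6 states, 4 ε-transitions
  (a|b)* : 8 states, 8 ε-transitions
  b(a|b)* : 9 states, 8 ε-transitions
  (b(a|b)*)* : 11 states, 12 ε-transitions

11, 12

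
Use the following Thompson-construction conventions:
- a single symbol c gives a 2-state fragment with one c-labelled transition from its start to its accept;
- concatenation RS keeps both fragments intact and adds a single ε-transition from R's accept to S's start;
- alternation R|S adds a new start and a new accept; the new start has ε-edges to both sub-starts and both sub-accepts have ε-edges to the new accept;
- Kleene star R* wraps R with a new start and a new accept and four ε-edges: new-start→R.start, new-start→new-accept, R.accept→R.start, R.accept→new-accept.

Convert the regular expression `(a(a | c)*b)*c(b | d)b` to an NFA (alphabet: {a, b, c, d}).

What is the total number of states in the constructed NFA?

By structural recursion:
Each of the 8 symbol leaves contributes a 2-state fragment.
  a | c : 6 states
  (a | c)* : 8 states
  a(a | c)*b : 12 states
  (a(a | c)*b)* : 14 states
  b | d : 6 states
  (a(a | c)*b)*c(b | d)b : 24 states

24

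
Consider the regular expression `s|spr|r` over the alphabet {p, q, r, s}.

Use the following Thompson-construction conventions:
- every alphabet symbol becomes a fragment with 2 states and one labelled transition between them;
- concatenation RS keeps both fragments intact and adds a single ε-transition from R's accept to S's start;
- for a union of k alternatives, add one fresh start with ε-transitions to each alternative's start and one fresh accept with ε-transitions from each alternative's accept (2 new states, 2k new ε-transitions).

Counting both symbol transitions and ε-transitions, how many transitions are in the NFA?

13

By structural recursion:
Each of the 5 symbol leaves contributes 1 transition (1 symbol, 0 ε).
  spr = 5 transitions (3 symbol, 2 ε)
  s|spr|r = 13 transitions (5 symbol, 8 ε)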